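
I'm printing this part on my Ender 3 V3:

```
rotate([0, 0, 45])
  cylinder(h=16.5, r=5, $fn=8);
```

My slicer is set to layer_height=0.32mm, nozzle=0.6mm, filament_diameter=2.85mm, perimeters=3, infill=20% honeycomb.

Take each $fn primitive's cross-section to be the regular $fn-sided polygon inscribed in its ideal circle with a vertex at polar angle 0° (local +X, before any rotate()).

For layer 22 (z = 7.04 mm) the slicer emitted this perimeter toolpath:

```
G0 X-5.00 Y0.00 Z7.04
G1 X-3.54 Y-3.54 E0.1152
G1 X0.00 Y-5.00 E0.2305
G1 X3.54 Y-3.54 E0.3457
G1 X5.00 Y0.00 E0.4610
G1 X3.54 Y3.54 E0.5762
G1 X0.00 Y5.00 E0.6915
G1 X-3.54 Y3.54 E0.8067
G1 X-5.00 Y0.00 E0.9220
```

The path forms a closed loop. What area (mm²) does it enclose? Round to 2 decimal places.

Apply the shoelace formula to the sequence of (X, Y) vertices; enclosed area = 70.80 mm².

70.80 mm²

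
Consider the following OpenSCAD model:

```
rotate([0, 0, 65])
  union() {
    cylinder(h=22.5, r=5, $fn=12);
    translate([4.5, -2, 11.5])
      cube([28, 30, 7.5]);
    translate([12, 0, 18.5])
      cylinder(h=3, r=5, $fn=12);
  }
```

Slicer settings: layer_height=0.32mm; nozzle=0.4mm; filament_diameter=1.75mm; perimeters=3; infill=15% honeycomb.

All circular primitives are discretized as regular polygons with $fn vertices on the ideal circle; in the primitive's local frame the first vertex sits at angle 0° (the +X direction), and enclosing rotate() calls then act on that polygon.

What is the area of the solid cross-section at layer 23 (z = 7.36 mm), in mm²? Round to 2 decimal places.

At z = 7.36 mm: the r=5 cylinder gives a regular 12-gon of circumradius 5 (constant along its height) (area = (12/2)·5.000²·sin(360°/12) = 75.00 mm²); the cube at (4.5, -2) is not intersected at this z (z outside [11.5, 19]); the cylinder at (12, 0) does not reach this height (z outside [18.5, 21.5]); Merging all regions: only the r=5 cylinder is present, so the union is just that shape — area = 75.00 mm²; (rotated 65° about Z; rotation is an isometry so areas/perimeters/island counts are preserved). Overall, the cross-section is a single solid region. Net area = 75.00 mm².

75.00 mm²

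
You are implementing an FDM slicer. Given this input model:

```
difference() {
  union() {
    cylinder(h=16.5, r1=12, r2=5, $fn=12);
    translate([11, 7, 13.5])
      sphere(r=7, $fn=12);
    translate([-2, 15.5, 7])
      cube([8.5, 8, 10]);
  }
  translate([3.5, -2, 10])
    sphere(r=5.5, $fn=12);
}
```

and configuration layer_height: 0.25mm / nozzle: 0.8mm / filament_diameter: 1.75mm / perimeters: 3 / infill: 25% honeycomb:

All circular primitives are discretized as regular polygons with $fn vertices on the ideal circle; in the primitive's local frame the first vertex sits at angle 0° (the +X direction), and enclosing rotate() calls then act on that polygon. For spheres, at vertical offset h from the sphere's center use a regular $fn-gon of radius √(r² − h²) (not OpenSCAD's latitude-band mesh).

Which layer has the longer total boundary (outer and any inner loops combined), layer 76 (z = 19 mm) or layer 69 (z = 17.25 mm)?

Layer 76 (z = 19): the cone is not intersected at this z (z outside [0, 16.5]); the sphere at (11, 7): section is a regular 12-gon, circumradius = √(r²−h²) = √(7²−5.5²) = 4.330 (perimeter = 2·12·4.330·sin(180°/12) = 26.90 mm); the cube at (-2, 15.5) is not intersected at this z (z outside [7, 17]); Merging all regions: only the r=7 sphere at (11, 7) is present, so the union is just that shape — boundary = 26.90 mm; the sphere at (3.5, -2) is absent (|z−center|=9.000 > r=5.5); Taking the first minus the rest: none of the subtracted shapes is present at this height, so that combined region is unchanged — boundary = 26.90 mm. So its perimeter = 26.90 mm. Layer 69 (z = 17.25): the cone is absent (z outside [0, 16.5]); the r=7 sphere at (11, 7) slices to a regular 12-gon of circumradius 5.911 (√(r²−h²) with h=3.75 from center) (perimeter = 2·12·5.911·sin(180°/12) = 36.72 mm); the cube at (-2, 15.5) is not intersected at this z (z outside [7, 17]); Combining (union): only the r=7 sphere at (11, 7) is present, so the union is just that shape — boundary = 36.72 mm; the sphere at (3.5, -2) is absent (|z−center|=7.250 > r=5.5); After the difference (first − rest): none of the subtracted shapes is present at this height, so that combined region is unchanged — boundary = 36.72 mm. So its perimeter = 36.72 mm. Layer 69 is larger (36.72 vs 26.90 mm).

layer 69 (z = 17.25 mm)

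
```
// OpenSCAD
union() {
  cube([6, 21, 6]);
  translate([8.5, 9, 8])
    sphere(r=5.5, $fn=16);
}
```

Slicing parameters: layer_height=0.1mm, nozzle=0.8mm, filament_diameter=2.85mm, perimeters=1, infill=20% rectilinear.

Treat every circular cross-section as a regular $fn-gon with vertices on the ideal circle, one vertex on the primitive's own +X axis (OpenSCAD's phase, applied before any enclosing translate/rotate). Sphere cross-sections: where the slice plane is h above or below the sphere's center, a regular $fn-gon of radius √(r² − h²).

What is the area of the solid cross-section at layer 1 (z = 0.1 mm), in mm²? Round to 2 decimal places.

126.00 mm²

At z = 0.1 mm: the 6×21 cube contributes its full rectangle (area 126.00 mm²); the sphere at (8.5, 9) is absent (|z−center|=7.900 > r=5.5); Taking the union: only the 6×21 cube is present, so the union is just that shape — area = 126.00 mm². Overall, the cross-section is a single solid region. Net area = 126.00 mm².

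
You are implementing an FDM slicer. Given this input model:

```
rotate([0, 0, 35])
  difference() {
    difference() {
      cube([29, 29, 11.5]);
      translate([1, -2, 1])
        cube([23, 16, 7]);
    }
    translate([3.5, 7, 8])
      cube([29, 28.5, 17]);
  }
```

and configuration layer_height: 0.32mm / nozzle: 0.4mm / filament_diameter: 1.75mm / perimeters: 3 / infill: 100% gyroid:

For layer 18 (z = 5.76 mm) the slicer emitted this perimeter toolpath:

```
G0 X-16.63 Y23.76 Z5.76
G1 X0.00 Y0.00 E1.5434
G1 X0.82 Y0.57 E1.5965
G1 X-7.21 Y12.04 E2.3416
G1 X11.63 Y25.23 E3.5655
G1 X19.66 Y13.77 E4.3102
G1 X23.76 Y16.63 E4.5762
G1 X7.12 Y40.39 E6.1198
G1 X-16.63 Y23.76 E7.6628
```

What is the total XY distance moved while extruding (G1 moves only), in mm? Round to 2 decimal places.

143.99 mm

Sum the Euclidean lengths of each G1 segment: total = 143.99 mm.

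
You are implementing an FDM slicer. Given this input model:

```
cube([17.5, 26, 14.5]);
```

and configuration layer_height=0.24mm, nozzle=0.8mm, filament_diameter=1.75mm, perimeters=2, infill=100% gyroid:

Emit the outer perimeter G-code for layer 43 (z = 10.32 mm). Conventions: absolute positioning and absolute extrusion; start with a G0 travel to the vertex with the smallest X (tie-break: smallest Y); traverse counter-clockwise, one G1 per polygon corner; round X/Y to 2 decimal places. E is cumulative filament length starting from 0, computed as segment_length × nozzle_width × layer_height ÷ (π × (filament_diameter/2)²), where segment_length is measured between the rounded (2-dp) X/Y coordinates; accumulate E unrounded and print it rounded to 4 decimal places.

At z = 10.32 mm: the cube (footprint 17.5×26) is included at this height. The outline is a single polygon with 4 vertices. Extrusion per mm of travel: 0.8 × 0.24 / (π × 0.875²) = 0.079824. Accumulating E over each segment gives final E = 6.9447.

G0 X0.00 Y0.00 Z10.32
G1 X17.50 Y0.00 E1.3969
G1 X17.50 Y26.00 E3.4724
G1 X0.00 Y26.00 E4.8693
G1 X0.00 Y0.00 E6.9447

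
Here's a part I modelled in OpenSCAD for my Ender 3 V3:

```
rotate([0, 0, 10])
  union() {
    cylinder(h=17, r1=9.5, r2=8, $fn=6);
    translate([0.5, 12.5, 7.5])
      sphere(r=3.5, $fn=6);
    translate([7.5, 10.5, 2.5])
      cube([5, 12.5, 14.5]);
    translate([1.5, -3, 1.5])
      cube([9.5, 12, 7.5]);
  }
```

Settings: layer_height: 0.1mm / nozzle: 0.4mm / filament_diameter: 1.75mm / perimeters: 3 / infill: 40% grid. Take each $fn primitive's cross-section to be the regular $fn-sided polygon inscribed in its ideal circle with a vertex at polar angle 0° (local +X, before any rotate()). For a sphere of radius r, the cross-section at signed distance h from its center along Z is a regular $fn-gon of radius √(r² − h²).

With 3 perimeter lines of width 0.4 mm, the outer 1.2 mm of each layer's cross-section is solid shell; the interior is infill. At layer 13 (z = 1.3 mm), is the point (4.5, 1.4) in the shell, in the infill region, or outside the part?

infill

At z = 1.3 mm: the cone contributes a regular 6-gon of circumradius 9.385 (interpolated between r1=9.5 and r2=8 at t=0.076); the sphere at (0.5, 12.5) is absent (|z−center|=6.200 > r=3.5); the cube at (7.5, 10.5) does not reach this height (z outside [2.5, 17]); the cube at (1.5, -3) does not reach this height (z outside [1.5, 9]); Taking the union: only the cone is present, so the union is just that shape — 1 connected region; (whole slice rotated 10° about Z — lengths, areas and connectivity unchanged). Overall, the cross-section is a single solid region. Undo the 10° rotation: the query point maps to (4.675, 0.597) in the un-rotated model frame. The nearest boundary edge runs (9.39, 0.00)→(4.69, 8.13); distance from the point to it = 3.78 mm. The point is inside the cross-section and 3.78 mm from the nearest boundary — more than the 1.2 mm shell width (3 × 0.4), so it's in the infill interior.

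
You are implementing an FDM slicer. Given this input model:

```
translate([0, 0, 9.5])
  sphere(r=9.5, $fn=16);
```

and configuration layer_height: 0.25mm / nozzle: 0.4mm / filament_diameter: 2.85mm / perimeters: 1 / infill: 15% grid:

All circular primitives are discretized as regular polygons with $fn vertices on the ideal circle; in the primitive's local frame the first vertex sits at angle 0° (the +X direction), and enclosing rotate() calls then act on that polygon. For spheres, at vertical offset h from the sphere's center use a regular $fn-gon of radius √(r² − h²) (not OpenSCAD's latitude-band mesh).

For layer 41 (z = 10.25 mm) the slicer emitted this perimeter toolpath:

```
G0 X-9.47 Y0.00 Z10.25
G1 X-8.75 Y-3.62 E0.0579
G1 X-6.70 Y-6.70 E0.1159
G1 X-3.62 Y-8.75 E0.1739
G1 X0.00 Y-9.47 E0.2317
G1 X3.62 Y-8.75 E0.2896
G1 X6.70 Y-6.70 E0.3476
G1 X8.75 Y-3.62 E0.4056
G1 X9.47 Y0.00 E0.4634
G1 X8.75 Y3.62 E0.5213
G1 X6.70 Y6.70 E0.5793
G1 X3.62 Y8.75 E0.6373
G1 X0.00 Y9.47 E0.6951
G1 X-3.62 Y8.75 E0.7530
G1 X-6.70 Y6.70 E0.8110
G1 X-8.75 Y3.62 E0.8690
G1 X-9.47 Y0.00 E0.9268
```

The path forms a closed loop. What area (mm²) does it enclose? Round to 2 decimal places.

Apply the shoelace formula to the sequence of (X, Y) vertices; enclosed area = 274.61 mm².

274.61 mm²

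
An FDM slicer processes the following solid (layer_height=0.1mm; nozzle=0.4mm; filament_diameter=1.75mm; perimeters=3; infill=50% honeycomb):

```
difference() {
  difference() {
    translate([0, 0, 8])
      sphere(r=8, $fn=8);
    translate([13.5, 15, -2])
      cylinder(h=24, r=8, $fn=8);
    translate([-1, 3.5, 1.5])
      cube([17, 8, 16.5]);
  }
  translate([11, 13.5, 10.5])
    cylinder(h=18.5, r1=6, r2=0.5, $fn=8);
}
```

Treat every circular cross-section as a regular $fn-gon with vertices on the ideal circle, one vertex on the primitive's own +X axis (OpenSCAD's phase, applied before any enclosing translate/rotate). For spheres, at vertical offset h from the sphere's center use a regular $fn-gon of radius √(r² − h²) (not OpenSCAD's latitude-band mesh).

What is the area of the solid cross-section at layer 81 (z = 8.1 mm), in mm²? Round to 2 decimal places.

156.91 mm²

At z = 8.1 mm: the r=8 sphere slices to a regular 8-gon of circumradius 7.999 (√(r²−h²) with h=0.1 from center) (area = (8/2)·7.999²·sin(360°/8) = 180.99 mm²); the r=8 cylinder at (13.5, 15) gives a regular 8-gon of circumradius 8 (constant along its height) (area = (8/2)·8.000²·sin(360°/8) = 181.02 mm²); the cube at (-1, 3.5) (footprint 17×8) is included at this height (area 136.00 mm²); Subtracting the remaining from the first: starting from the r=8 sphere (180.99 mm²), the r=8 cylinder at (13.5, 15) misses the remaining region (no effect); the 17×8 cube at (-1, 3.5) partially overlaps it — only the 24.08 mm² overlap (of its 136.00 mm²) is removed, clipping the outline — area = 156.91 mm²; the cone at (11, 13.5) does not reach this height (z outside [10.5, 29]); Taking the first minus the rest: none of the subtracted shapes is present at this height, so the result so far is unchanged — area = 156.91 mm². Overall, the cross-section is a single solid region. Net area = 156.91 mm².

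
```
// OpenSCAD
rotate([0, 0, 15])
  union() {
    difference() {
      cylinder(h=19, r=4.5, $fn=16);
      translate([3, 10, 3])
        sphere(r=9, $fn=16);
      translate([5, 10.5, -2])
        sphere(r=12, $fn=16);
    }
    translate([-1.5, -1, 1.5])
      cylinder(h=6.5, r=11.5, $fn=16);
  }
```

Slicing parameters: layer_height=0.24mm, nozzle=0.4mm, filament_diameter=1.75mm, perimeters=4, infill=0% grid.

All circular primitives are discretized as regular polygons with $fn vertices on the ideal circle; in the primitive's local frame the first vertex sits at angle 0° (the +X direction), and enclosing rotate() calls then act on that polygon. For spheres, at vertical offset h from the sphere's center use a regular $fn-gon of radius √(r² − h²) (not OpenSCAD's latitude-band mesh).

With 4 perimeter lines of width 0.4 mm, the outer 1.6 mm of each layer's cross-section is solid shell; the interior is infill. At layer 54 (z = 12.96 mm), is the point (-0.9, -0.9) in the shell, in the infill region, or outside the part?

At z = 12.96 mm: the r=4.5 cylinder contributes a regular 16-gon of circumradius 4.5; the sphere at (3, 10) is not intersected at this z (|z−center|=9.960 > r=9); the sphere at (5, 10.5) is not intersected at this z (|z−center|=14.960 > r=12); Subtracting the remaining from the first: none of the subtracted shapes is present at this height, so the r=4.5 cylinder is unchanged — 1 connected region; the cylinder at (-1.5, -1) does not reach this height (z outside [1.5, 8]); Combining (union): only that combined region is present, so the union is just that shape — 1 connected region; (whole slice rotated 15° about Z — lengths, areas and connectivity unchanged). Overall, the cross-section is a single solid region. Undo the 15° rotation: the query point maps to (-1.102, -0.636) in the un-rotated model frame. The nearest boundary edge runs (-4.16, -1.72)→(-3.18, -3.18); distance from the point to it = 3.14 mm. The point is inside the cross-section and 3.14 mm from the nearest boundary — more than the 1.6 mm shell width (4 × 0.4), so it's in the infill interior.

infill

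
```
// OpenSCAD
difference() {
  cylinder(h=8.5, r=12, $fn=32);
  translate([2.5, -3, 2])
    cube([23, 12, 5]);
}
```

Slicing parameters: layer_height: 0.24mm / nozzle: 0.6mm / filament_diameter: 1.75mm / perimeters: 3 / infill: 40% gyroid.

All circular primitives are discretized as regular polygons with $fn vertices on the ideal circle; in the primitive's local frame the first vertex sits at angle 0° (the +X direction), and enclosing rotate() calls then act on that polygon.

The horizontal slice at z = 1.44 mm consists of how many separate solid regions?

At z = 1.44 mm: the cylinder: section is a regular 32-gon, circumradius r=12; the cube at (2.5, -3) is absent (z outside [2, 7]); Subtracting the remaining from the first: none of the subtracted shapes is present at this height, so the r=12 cylinder is unchanged — 1 connected region. The result has 1 disconnected region.

1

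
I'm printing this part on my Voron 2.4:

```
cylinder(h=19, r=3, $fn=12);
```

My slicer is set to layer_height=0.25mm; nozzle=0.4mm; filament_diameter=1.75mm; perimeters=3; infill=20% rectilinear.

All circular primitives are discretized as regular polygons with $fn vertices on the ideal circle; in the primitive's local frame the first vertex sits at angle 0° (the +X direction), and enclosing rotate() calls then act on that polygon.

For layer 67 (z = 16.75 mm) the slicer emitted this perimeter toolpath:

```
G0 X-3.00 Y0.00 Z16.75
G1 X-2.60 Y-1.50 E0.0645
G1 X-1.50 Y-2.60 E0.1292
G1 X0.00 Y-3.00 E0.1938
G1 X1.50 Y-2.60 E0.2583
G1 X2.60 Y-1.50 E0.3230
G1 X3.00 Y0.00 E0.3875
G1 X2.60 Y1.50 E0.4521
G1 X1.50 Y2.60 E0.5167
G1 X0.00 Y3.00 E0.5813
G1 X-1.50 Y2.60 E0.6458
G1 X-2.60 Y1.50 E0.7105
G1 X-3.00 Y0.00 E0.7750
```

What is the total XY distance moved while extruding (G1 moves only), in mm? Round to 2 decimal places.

Sum the Euclidean lengths of each G1 segment: total = 18.64 mm.

18.64 mm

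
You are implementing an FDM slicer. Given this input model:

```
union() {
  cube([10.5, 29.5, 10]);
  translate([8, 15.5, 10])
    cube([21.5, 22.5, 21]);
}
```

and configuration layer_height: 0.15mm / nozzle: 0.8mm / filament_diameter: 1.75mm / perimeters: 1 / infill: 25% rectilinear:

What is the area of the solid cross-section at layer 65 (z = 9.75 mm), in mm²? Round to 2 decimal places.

309.75 mm²

At z = 9.75 mm: the cube (footprint 10.5×29.5) is included at this height (area 309.75 mm²); the cube at (8, 15.5) is not intersected at this z (z outside [10, 31]); Taking the union: only the 10.5×29.5 cube is present, so the union is just that shape — area = 309.75 mm². Overall, the cross-section is a single solid region. Net area = 309.75 mm².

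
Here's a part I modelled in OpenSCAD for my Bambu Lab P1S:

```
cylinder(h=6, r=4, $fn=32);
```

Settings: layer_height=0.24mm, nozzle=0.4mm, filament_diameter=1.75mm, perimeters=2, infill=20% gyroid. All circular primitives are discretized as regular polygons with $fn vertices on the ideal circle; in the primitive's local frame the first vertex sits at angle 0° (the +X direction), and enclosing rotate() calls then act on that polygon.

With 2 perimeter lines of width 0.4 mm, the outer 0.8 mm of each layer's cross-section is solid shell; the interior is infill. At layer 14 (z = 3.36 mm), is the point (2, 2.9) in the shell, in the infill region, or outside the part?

At z = 3.36 mm: the r=4 cylinder contributes a regular 32-gon of circumradius 4. Overall, the cross-section is a single solid region. The nearest boundary edge runs (2.83, 2.83)→(2.22, 3.33); distance from the point to it = 0.47 mm. The point is inside the cross-section, 0.47 mm from the nearest boundary — within the 0.8 mm shell band (2 × 0.4).

shell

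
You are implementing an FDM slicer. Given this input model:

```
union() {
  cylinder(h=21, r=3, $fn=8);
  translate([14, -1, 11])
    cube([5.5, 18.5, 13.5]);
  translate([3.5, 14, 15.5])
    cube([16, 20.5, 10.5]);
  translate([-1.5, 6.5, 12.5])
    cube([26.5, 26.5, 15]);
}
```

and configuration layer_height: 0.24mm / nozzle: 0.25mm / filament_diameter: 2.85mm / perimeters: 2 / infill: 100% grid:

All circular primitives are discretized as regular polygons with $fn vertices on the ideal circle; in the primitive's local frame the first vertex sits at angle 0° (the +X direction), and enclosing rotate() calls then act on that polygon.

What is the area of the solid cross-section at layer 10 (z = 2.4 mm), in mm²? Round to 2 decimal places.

25.46 mm²

At z = 2.4 mm: the r=3 cylinder contributes a regular 8-gon of circumradius 3 (area = (8/2)·3.000²·sin(360°/8) = 25.46 mm²); the cube at (14, -1) does not reach this height (z outside [11, 24.5]); the cube at (3.5, 14) is absent (z outside [15.5, 26]); the cube at (-1.5, 6.5) is absent (z outside [12.5, 27.5]); Combining (union): only the r=3 cylinder is present, so the union is just that shape — area = 25.46 mm². Overall, the cross-section is a single solid region. Net area = 25.46 mm².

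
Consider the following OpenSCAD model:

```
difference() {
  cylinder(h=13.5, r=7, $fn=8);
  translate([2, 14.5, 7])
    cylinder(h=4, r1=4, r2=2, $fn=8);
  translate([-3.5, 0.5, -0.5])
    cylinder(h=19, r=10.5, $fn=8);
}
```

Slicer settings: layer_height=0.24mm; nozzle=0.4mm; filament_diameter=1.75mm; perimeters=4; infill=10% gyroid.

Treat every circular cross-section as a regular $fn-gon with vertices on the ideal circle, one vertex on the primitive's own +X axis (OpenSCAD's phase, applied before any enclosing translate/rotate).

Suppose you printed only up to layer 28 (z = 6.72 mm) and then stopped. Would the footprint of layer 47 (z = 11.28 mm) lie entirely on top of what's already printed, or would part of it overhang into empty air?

Compare the two slices. At z = 6.72: the cylinder: section is a regular 8-gon, circumradius r=7 (area = (8/2)·7.000²·sin(360°/8) = 138.59 mm²); the cone at (2, 14.5) is not intersected at this z (z outside [7, 11]); the r=10.5 cylinder at (-3.5, 0.5) gives a regular 8-gon of circumradius 10.5 (constant along its height) (area = (8/2)·10.500²·sin(360°/8) = 311.83 mm²); After the difference (first − rest): starting from the r=7 cylinder (138.59 mm²), the r=10.5 cylinder at (-3.5, 0.5) partially overlaps it — only the 137.53 mm² overlap (of its 311.83 mm²) is removed, clipping the outline — area = 1.06 mm². At z = 11.28: the cylinder: section is a regular 8-gon, circumradius r=7 (area = (8/2)·7.000²·sin(360°/8) = 138.59 mm²); the cone at (2, 14.5) is absent (z outside [7, 11]); the r=10.5 cylinder at (-3.5, 0.5) gives a regular 8-gon of circumradius 10.5 (constant along its height) (area = (8/2)·10.500²·sin(360°/8) = 311.83 mm²); Taking the first minus the rest: starting from the r=7 cylinder (138.59 mm²), the r=10.5 cylinder at (-3.5, 0.5) partially overlaps it — only the 137.53 mm² overlap (of its 311.83 mm²) is removed, clipping the outline — area = 1.06 mm². Checking containment: the cross-section at z = 11.28 is a subset of the cross-section at z = 6.72.

entirely on top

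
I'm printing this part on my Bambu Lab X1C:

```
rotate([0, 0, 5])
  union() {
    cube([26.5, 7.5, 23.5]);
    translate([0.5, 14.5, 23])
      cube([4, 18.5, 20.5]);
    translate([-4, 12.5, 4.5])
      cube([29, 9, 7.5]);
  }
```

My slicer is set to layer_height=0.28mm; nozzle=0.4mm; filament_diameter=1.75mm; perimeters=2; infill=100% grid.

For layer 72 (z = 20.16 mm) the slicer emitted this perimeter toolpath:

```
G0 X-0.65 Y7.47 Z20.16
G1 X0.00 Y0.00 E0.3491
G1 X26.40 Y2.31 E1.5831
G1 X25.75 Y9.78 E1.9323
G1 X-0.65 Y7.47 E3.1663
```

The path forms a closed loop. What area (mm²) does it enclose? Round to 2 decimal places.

198.71 mm²

Apply the shoelace formula to the sequence of (X, Y) vertices; enclosed area = 198.71 mm².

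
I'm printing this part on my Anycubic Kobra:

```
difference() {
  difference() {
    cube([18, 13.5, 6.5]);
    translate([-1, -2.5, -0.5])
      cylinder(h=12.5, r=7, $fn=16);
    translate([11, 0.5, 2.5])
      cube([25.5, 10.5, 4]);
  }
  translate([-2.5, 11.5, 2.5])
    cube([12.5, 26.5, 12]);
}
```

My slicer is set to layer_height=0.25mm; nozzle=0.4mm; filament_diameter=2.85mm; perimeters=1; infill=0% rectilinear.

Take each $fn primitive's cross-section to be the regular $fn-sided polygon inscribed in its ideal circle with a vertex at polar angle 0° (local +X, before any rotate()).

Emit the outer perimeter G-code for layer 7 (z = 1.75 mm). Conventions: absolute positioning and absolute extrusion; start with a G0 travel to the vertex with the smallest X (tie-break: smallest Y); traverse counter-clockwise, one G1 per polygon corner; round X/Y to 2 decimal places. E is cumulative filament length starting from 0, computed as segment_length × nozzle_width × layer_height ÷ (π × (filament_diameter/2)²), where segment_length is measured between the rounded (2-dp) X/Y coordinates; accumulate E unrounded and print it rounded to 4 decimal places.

G0 X0.00 Y4.30 Z1.75
G1 X1.68 Y3.97 E0.0268
G1 X3.95 Y2.45 E0.0697
G1 X5.47 Y0.18 E0.1125
G1 X5.50 Y0.00 E0.1153
G1 X18.00 Y0.00 E0.3113
G1 X18.00 Y13.50 E0.5229
G1 X0.00 Y13.50 E0.8051
G1 X0.00 Y4.30 E0.9493

At z = 1.75 mm: the 18×13.5 cube contributes its full rectangle; the cylinder at (-1, -2.5): section is a regular 16-gon, circumradius r=7; the cube at (11, 0.5) is absent (z outside [2.5, 6.5]); Subtracting the remaining from the first: starting from the 18×13.5 cube, the r=7 cylinder at (-1, -2.5) partially overlaps it — only the 16.22 mm² overlap (of its 150.01 mm²) is removed, clipping the outline — 1 connected region; the cube at (-2.5, 11.5) is not intersected at this z (z outside [2.5, 14.5]); Taking the first minus the rest: none of the subtracted shapes is present at this height, so the result so far is unchanged — 1 connected region. The outline is a single polygon with 8 vertices. Extrusion per mm of travel: 0.4 × 0.25 / (π × 1.425²) = 0.015675. Accumulating E over each segment gives final E = 0.9493.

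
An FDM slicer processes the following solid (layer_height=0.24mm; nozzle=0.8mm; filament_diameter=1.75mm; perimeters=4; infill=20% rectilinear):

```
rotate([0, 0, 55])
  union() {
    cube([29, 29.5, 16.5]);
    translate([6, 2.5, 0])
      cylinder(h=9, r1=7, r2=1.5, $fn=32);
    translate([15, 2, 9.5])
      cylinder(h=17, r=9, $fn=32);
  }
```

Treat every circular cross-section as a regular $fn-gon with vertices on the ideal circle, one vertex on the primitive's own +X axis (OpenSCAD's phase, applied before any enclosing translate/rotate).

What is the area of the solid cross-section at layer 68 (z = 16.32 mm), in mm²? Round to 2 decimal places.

946.32 mm²

At z = 16.32 mm: the 29×29.5 cube contributes its full rectangle (area 855.50 mm²); the cone at (6, 2.5) does not reach this height (z outside [0, 9]); the r=9 cylinder at (15, 2) contributes a regular 32-gon of circumradius 9 (area = (32/2)·9.000²·sin(360°/32) = 252.84 mm²); Taking the union: the regions partially overlap — summed areas 1108.34 mm² minus the doubly-counted overlap 162.01 mm² gives 946.32 mm² — area = 946.32 mm²; (rotated 55° about Z; rotation is an isometry so areas/perimeters/island counts are preserved). Overall, the cross-section is a single solid region. Net area = 946.32 mm².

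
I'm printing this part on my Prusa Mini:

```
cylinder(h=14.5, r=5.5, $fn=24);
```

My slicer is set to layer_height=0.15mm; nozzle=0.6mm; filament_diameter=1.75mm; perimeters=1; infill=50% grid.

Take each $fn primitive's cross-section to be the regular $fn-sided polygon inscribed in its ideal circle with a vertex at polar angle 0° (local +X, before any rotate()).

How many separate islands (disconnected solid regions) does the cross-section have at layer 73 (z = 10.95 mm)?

At z = 10.95 mm: the r=5.5 cylinder contributes a regular 24-gon of circumradius 5.5. Overall, the cross-section is a single solid region. Island count = 1.

1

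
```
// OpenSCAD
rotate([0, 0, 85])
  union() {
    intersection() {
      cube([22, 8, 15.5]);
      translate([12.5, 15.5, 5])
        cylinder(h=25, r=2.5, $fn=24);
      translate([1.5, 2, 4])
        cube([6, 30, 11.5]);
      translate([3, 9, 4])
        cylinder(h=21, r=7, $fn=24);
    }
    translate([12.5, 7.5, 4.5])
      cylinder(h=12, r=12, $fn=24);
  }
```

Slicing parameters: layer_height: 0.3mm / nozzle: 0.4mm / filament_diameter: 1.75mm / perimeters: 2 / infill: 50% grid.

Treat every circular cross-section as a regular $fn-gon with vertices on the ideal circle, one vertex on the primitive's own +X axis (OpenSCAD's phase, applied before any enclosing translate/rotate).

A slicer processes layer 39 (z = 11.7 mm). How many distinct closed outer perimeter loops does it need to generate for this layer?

1

At z = 11.7 mm: the cube (footprint 22×8) is included at this height; the cylinder at (12.5, 15.5): section is a regular 24-gon, circumradius r=2.5; the cube at (1.5, 2) (footprint 6×30) is included at this height; the r=7 cylinder at (3, 9) gives a regular 24-gon of circumradius 7 (constant along its height); Keeping only the common overlap: the r=2.5 cylinder at (12.5, 15.5) does not overlap the 22×8 cube (empty); the 6×30 cube at (1.5, 2) does not overlap the running intersection (empty); the r=7 cylinder at (3, 9) does not overlap the running intersection (empty) — nothing remains; the r=12 cylinder at (12.5, 7.5) contributes a regular 24-gon of circumradius 12; Combining (union): only the r=12 cylinder at (12.5, 7.5) is present, so the union is just that shape — 1 connected region; (rotated 85° about Z; rotation is an isometry so areas/perimeters/island counts are preserved). The result has 1 disconnected region.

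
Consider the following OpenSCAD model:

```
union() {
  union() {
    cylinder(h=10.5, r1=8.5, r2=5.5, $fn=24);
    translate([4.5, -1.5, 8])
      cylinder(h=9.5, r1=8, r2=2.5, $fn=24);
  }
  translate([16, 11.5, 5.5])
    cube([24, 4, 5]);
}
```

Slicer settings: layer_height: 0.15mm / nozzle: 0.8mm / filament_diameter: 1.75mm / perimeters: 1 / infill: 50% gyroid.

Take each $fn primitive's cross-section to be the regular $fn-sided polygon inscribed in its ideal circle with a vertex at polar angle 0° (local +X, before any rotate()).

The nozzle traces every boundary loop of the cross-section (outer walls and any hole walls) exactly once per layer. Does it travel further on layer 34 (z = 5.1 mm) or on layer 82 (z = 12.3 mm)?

Layer 34 (z = 5.1): the cone contributes a regular 24-gon of circumradius 7.043 (interpolated between r1=8.5 and r2=5.5 at t=0.486) (perimeter = 2·24·7.043·sin(180°/24) = 44.13 mm); the cone at (4.5, -1.5) is not intersected at this z (z outside [8, 17.5]); Taking the union: only the cone is present, so the union is just that shape — boundary = 44.13 mm; the cube at (16, 11.5) is not intersected at this z (z outside [5.5, 10.5]); Combining (union): only that combined region is present, so the union is just that shape — boundary = 44.13 mm. So its perimeter = 44.13 mm. Layer 82 (z = 12.3): the cone does not reach this height (z outside [0, 10.5]); the cone at (4.5, -1.5): at t=0.453 of its height the radius interpolates to r₁+(r₂−r₁)t = 5.511, giving a regular 24-gon of that circumradius (perimeter = 2·24·5.511·sin(180°/24) = 34.52 mm); Combining (union): only the cone at (4.5, -1.5) is present, so the union is just that shape — boundary = 34.52 mm; the cube at (16, 11.5) is absent (z outside [5.5, 10.5]); Taking the union: only the result so far is present, so the union is just that shape — boundary = 34.52 mm. So its perimeter = 34.52 mm. Layer 34 is larger (44.13 vs 34.52 mm).

layer 34 (z = 5.1 mm)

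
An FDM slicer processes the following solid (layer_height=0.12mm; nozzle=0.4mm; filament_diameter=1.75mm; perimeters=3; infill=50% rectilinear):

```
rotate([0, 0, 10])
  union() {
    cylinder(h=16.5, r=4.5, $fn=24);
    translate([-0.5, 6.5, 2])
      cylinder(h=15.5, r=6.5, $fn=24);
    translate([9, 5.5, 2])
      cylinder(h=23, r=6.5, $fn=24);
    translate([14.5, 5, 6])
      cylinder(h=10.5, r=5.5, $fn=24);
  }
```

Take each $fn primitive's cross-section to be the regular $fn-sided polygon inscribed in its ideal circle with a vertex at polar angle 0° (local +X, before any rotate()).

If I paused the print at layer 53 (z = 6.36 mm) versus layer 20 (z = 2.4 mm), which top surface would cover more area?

Layer 53 (z = 6.36): the r=4.5 cylinder gives a regular 24-gon of circumradius 4.5 (constant along its height) (area = (24/2)·4.500²·sin(360°/24) = 62.89 mm²); the r=6.5 cylinder at (-0.5, 6.5) gives a regular 24-gon of circumradius 6.5 (constant along its height) (area = (24/2)·6.500²·sin(360°/24) = 131.22 mm²); the r=6.5 cylinder at (9, 5.5) contributes a regular 24-gon of circumradius 6.5 (area = (24/2)·6.500²·sin(360°/24) = 131.22 mm²); the cylinder at (14.5, 5): section is a regular 24-gon, circumradius r=5.5 (area = (24/2)·5.500²·sin(360°/24) = 93.95 mm²); Merging all regions: the regions partially overlap — summed areas 419.29 mm² minus the doubly-counted overlap 94.59 mm² gives 324.70 mm² — area = 324.70 mm²; (whole slice rotated 10° about Z — lengths, areas and connectivity unchanged). So its area = 324.70 mm². Layer 20 (z = 2.4): the cylinder: section is a regular 24-gon, circumradius r=4.5 (area = (24/2)·4.500²·sin(360°/24) = 62.89 mm²); the r=6.5 cylinder at (-0.5, 6.5) contributes a regular 24-gon of circumradius 6.5 (area = (24/2)·6.500²·sin(360°/24) = 131.22 mm²); the r=6.5 cylinder at (9, 5.5) gives a regular 24-gon of circumradius 6.5 (constant along its height) (area = (24/2)·6.500²·sin(360°/24) = 131.22 mm²); the cylinder at (14.5, 5) does not reach this height (z outside [6, 16.5]); Taking the union: the regions partially overlap — summed areas 325.34 mm² minus the doubly-counted overlap 46.64 mm² gives 278.69 mm² — area = 278.69 mm²; (whole slice rotated 10° about Z — lengths, areas and connectivity unchanged). So its area = 278.69 mm². Layer 53 is larger (324.70 vs 278.69 mm²).

layer 53 (z = 6.36 mm)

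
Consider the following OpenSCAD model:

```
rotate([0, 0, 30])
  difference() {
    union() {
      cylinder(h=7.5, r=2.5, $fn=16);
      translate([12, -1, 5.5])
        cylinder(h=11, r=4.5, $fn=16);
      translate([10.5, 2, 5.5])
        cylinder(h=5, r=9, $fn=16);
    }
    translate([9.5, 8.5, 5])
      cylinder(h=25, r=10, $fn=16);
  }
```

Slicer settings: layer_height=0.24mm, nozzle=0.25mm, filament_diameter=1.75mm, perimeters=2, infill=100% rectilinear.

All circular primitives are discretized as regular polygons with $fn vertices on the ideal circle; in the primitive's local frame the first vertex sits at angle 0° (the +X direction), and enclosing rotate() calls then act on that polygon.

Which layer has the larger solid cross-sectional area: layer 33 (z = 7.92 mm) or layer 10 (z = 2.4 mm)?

layer 33 (z = 7.92 mm)

Layer 33 (z = 7.92): the cylinder does not reach this height (z outside [0, 7.5]); the cylinder at (12, -1): section is a regular 16-gon, circumradius r=4.5 (area = (16/2)·4.500²·sin(360°/16) = 61.99 mm²); the r=9 cylinder at (10.5, 2) contributes a regular 16-gon of circumradius 9 (area = (16/2)·9.000²·sin(360°/16) = 247.98 mm²); Merging all regions: the r=4.5 cylinder at (12, -1) lies entirely inside the r=9 cylinder at (10.5, 2), so the union is just the r=9 cylinder at (10.5, 2) — area = 247.98 mm²; the r=10 cylinder at (9.5, 8.5) contributes a regular 16-gon of circumradius 10 (area = (16/2)·10.000²·sin(360°/16) = 306.15 mm²); Subtracting the remaining from the first: starting from the result so far (247.98 mm²), the r=10 cylinder at (9.5, 8.5) partially overlaps it — only the 154.87 mm² overlap (of its 306.15 mm²) is removed, clipping the outline — area = 93.11 mm²; (whole slice rotated 30° about Z — lengths, areas and connectivity unchanged). So its area = 93.11 mm². Layer 10 (z = 2.4): the cylinder: section is a regular 16-gon, circumradius r=2.5 (area = (16/2)·2.500²·sin(360°/16) = 19.13 mm²); the cylinder at (12, -1) is absent (z outside [5.5, 16.5]); the cylinder at (10.5, 2) does not reach this height (z outside [5.5, 10.5]); Merging all regions: only the r=2.5 cylinder is present, so the union is just that shape — area = 19.13 mm²; the cylinder at (9.5, 8.5) is not intersected at this z (z outside [5, 30]); Subtracting the remaining from the first: none of the subtracted shapes is present at this height, so that combined region is unchanged — area = 19.13 mm²; (rotated 30° about Z; rotation is an isometry so areas/perimeters/island counts are preserved). So its area = 19.13 mm². Layer 33 is larger (93.11 vs 19.13 mm²).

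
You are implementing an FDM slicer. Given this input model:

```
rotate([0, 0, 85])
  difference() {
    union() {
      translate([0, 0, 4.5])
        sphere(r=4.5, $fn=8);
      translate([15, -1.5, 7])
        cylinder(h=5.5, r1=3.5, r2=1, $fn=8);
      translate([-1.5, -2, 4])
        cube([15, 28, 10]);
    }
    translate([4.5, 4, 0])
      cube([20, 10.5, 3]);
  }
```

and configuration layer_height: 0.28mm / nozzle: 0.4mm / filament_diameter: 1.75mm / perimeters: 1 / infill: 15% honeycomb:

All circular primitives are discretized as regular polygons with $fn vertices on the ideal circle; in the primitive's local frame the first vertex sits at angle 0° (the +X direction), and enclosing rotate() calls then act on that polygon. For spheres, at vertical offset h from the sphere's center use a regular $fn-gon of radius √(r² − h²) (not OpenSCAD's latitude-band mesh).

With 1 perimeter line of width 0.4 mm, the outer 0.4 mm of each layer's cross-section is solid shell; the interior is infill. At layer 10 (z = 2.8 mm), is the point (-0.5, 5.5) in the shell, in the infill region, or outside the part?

At z = 2.8 mm: the r=4.5 sphere contributes a regular 8-gon of circumradius √(4.5²−1.7²) = 4.167; the cone at (15, -1.5) is absent (z outside [7, 12.5]); the cube at (-1.5, -2) does not reach this height (z outside [4, 14]); Taking the union: only the r=4.5 sphere is present, so the union is just that shape — 1 connected region; the cube at (4.5, 4) is present — its section is the full 20×10.5 rectangle; Taking the first minus the rest: starting from that combined region, the 20×10.5 cube at (4.5, 4) misses the remaining region (no effect) — 1 connected region; (rotated 85° about Z; rotation is an isometry so areas/perimeters/island counts are preserved). Overall, the cross-section is a single solid region. Undo the 85° rotation: the query point maps to (5.435, 0.977) in the un-rotated model frame. The nearest boundary edge runs (2.95, 2.95)→(4.17, 0.00); distance from the point to it = 1.55 mm. The point is not inside any of the regions above, so it lies outside the cross-section (1.55 mm from the nearest boundary).

outside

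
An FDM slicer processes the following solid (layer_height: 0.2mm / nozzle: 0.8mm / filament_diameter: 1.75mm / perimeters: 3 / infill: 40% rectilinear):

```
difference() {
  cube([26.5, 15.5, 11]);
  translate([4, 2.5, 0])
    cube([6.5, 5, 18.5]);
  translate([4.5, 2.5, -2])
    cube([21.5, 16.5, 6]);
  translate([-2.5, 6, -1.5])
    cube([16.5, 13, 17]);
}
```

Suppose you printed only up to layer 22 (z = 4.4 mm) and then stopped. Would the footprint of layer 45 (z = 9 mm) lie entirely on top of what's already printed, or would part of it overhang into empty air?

entirely on top

Compare the two slices. At z = 4.4: the cube is present — its section is the full 26.5×15.5 rectangle (area 410.75 mm²); the cube at (4, 2.5) (footprint 6.5×5) is included at this height (area 32.50 mm²); the cube at (4.5, 2.5) does not reach this height (z outside [-2, 4]); the cube at (-2.5, 6) (footprint 16.5×13) is included at this height (area 214.50 mm²); Subtracting the remaining from the first: starting from the 26.5×15.5 cube (410.75 mm²), the 6.5×5 cube at (4, 2.5) lies wholly inside it (removes its full 32.50 mm² and its 23.00 mm outline becomes a hole wall); the 16.5×13 cube at (-2.5, 6) partially overlaps it — only the 123.25 mm² overlap (of its 214.50 mm²) is removed, clipping the outline — area = 255.00 mm². At z = 9: the cube (footprint 26.5×15.5) is included at this height (area 410.75 mm²); the cube at (4, 2.5) is present — its section is the full 6.5×5 rectangle (area 32.50 mm²); the cube at (4.5, 2.5) does not reach this height (z outside [-2, 4]); the cube at (-2.5, 6) (footprint 16.5×13) is included at this height (area 214.50 mm²); After the difference (first − rest): starting from the 26.5×15.5 cube (410.75 mm²), the 6.5×5 cube at (4, 2.5) lies wholly inside it (removes its full 32.50 mm² and its 23.00 mm outline becomes a hole wall); the 16.5×13 cube at (-2.5, 6) partially overlaps it — only the 123.25 mm² overlap (of its 214.50 mm²) is removed, clipping the outline — area = 255.00 mm². Checking containment: the cross-section at z = 9 is a subset of the cross-section at z = 4.4.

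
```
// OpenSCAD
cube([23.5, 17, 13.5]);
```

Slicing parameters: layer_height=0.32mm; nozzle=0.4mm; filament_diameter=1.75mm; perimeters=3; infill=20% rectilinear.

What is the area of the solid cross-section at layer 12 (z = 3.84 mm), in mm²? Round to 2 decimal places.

399.50 mm²

At z = 3.84 mm: the cube is present — its section is the full 23.5×17 rectangle (area 399.50 mm²). Overall, the cross-section is a single solid region. Net area = 399.50 mm².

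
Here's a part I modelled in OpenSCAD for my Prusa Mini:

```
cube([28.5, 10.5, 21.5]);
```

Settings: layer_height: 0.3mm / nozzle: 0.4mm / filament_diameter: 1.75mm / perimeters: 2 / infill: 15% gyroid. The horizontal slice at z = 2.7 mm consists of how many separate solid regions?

At z = 2.7 mm: the cube is present — its section is the full 28.5×10.5 rectangle. The result has 1 disconnected region.

1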